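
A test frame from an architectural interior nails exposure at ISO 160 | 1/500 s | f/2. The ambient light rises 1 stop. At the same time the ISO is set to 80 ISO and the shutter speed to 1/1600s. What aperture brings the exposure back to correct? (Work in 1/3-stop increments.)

Scene light: 1 stop brighter.
ISO: 160 → 125 → 100 → 80 — 1 stop lower (darker).
Shutter speed: 1/500 → 1/640 → 1/800 → 1/1000 → 1/1250 → 1/1600 — 1 2/3 stops shorter (darker).
Net so far: 1 2/3 stops darker. Aperture: f/2 → f/1.8 → f/1.6 → f/1.4 → f/1.2 → f/1.1.

f/1.1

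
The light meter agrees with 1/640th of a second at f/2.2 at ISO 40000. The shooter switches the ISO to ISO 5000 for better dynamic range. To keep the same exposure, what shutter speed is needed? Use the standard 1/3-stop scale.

1/80s

ISO: 40000 → 32000 → 25600 → 20000 → 16000 → 12800 → 10000 → 8000 → 6400 → 5000 — 3 stops lower (darker).
Need 3 stops brighter from the shutter speed: 1/640 → 1/500 → 1/400 → 1/320 → 1/250 → 1/200 → 1/160 → 1/125 → 1/100 → 1/80.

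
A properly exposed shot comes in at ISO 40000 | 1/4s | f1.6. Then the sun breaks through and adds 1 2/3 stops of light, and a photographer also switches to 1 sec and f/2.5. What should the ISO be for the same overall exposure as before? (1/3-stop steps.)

Scene light: 1 2/3 stops brighter.
Shutter speed: 1/4 → 0.3 → 0.4 → 0.5 → 0.6 → 0.8 → 1 — 2 stops slower (brighter).
Aperture: f/1.6 → f/1.8 → f/2 → f/2.2 → f/2.5 — 1 1/3 stops smaller aperture (darker).
Net so far: 2 1/3 stops brighter. ISO: 40000 → 32000 → 25600 → 20000 → 16000 → 12800 → 10000 → 8000.

ISO 8000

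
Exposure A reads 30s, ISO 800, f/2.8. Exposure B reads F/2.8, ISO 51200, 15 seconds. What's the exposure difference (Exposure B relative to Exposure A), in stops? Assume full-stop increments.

5 stops brighter

Aperture: unchanged.
Shutter speed: 30 → 15 — 1 stop faster (darker).
ISO: 800 → 1600 → 3200 → 6400 → 12800 → 25600 → 51200 — 6 stops higher (brighter).
Net: −1 +6 = +5 stops.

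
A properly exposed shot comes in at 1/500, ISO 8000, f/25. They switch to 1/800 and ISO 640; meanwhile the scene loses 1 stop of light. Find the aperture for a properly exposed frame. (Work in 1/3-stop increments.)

Scene light: 1 stop darker.
Shutter speed: 1/500 → 1/640 → 1/800 — 2/3 stop faster (darker).
ISO: 8000 → 6400 → 5000 → 4000 → 3200 → 2500 → 2000 → 1600 → 1250 → 1000 → 800 → 640 — 3 2/3 stops dropped (darker).
Net so far: 5 1/3 stops darker. Aperture: f/25 → f/22 → f/20 → f/18 → f/16 → f/14 → f/13 → f/11 → f/10 → f/9 → f/8 → f/7.1 → f/6.3 → f/5.6 → f/5 → f/4.5 → f/4.

f/4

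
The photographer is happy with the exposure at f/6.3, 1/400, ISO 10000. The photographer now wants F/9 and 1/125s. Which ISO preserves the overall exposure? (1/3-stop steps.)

ISO 6400

Aperture: f/6.3 → f/7.1 → f/8 → f/9 — 1 stop smaller aperture (darker).
Shutter speed: 1/400 → 1/320 → 1/250 → 1/200 → 1/160 → 1/125 — 1 2/3 stops longer (brighter).
Net change so far: 2/3 stop brighter. Offset with the ISO: 10000 → 8000 → 6400.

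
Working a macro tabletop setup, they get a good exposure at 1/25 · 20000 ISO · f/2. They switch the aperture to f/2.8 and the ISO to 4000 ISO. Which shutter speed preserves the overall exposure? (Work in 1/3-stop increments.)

Aperture: f/2 → f/2.2 → f/2.5 → f/2.8 — 1 stop narrower (darker).
ISO: 20000 → 16000 → 12800 → 10000 → 8000 → 6400 → 5000 → 4000 — 2 1/3 stops lower (darker).
Net change so far: 3 1/3 stops darker. Offset with the shutter speed: 1/25 → 1/20 → 1/15 → 1/13 → 1/10 → 1/8 → 1/6 → 1/5 → 1/4 → 0.3 → 0.4.

0.4 s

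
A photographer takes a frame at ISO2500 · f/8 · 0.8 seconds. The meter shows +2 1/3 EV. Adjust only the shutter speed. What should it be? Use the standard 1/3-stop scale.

1/6s

Overexposed by 2 1/3 stops → need 2 1/3 stops darker.
Shutter speed: 0.8 → 0.6 → 0.5 → 0.4 → 0.3 → 1/4 → 1/5 → 1/6.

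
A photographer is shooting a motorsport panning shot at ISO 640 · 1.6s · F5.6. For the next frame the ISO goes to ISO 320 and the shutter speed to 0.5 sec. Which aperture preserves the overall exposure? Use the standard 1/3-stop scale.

ISO: 640 → 500 → 400 → 320 — 1 stop dropped (darker).
Shutter speed: 1.6 → 1.3 → 1 → 0.8 → 0.6 → 0.5 — 1 2/3 stops shorter (darker).
Net change so far: 2 2/3 stops darker. Offset with the aperture: f/5.6 → f/5 → f/4.5 → f/4 → f/3.5 → f/3.2 → f/2.8 → f/2.5 → f/2.2.

f/2.2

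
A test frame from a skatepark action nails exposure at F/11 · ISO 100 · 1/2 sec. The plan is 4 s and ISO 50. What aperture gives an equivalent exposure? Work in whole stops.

f/22

Shutter speed: 1/2 → 1 → 2 → 4 — 3 stops longer (brighter).
ISO: 100 → 50 — 1 stop dropped (darker).
Net change so far: 2 stops brighter. Offset with the aperture: f/11 → f/16 → f/22.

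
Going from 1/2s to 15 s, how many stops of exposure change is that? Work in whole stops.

1/2 → 1 → 2 → 4 → 8 → 15 — count the steps: 5 stops.

5 stops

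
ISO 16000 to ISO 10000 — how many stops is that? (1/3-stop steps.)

2/3 stop

16000 → 12800 → 10000 — count the steps: 2 third-stops = 2/3 stop.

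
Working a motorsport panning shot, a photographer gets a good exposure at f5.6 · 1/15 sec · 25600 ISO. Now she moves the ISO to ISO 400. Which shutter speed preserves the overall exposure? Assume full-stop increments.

ISO: 25600 → 12800 → 6400 → 3200 → 1600 → 800 → 400 — 6 stops lower (darker).
Need 6 stops brighter from the shutter speed: 1/15 → 1/8 → 1/4 → 1/2 → 1 → 2 → 4.

4 s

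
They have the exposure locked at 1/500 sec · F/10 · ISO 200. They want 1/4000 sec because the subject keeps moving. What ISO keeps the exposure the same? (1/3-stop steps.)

Shutter speed: 1/500 → 1/640 → 1/800 → 1/1000 → 1/1250 → 1/1600 → 1/2000 → 1/2500 → 1/3200 → 1/4000 — 3 stops shorter (darker).
Need 3 stops brighter from the ISO: 200 → 250 → 320 → 400 → 500 → 640 → 800 → 1000 → 1250 → 1600.

ISO 1600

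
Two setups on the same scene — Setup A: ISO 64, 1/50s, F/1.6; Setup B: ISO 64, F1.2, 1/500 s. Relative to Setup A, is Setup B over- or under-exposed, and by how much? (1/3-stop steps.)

Aperture: f/1.6 → f/1.4 → f/1.2 — 2/3 stop opened up (brighter).
Shutter speed: 1/50 → 1/60 → 1/80 → 1/100 → 1/125 → 1/160 → 1/200 → 1/250 → 1/320 → 1/400 → 1/500 — 3 1/3 stops shorter (darker).
ISO: unchanged.
Net: +2/3 −3 1/3 = −2 2/3 stops.

2 2/3 stops darker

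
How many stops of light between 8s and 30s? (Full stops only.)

2 stops

8 → 15 → 30 — count the steps: 2 stops.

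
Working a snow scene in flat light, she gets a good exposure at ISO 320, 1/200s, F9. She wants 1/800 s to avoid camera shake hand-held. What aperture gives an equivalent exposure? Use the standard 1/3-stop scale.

Shutter speed: 1/200 → 1/250 → 1/320 → 1/400 → 1/500 → 1/640 → 1/800 — 2 stops shorter (darker).
Need 2 stops brighter from the aperture: f/9 → f/8 → f/7.1 → f/6.3 → f/5.6 → f/5 → f/4.5.

f/4.5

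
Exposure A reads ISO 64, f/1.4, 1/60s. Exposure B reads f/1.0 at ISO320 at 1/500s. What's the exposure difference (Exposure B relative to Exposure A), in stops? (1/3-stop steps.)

1/3 stop brighter

Aperture: f/1.4 → f/1.2 → f/1.1 → f/1.0 — 1 stop opened up (brighter).
Shutter speed: 1/60 → 1/80 → 1/100 → 1/125 → 1/160 → 1/200 → 1/250 → 1/320 → 1/400 → 1/500 — 3 stops faster (darker).
ISO: 64 → 80 → 100 → 125 → 160 → 200 → 250 → 320 — 2 1/3 stops raised (brighter).
Net: +1 −3 +2 1/3 = +1/3 stops.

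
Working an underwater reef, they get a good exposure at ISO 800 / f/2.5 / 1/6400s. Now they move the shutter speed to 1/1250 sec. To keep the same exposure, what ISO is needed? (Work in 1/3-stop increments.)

Shutter speed: 1/6400 → 1/5000 → 1/4000 → 1/3200 → 1/2500 → 1/2000 → 1/1600 → 1/1250 — 2 1/3 stops slower (brighter).
Need 2 1/3 stops darker from the ISO: 800 → 640 → 500 → 400 → 320 → 250 → 200 → 160.

ISO 160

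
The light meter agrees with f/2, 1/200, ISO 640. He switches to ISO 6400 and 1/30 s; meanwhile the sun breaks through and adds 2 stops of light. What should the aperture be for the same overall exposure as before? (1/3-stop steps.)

Scene light: 2 stops brighter.
ISO: 640 → 800 → 1000 → 1250 → 1600 → 2000 → 2500 → 3200 → 4000 → 5000 → 6400 — 3 1/3 stops higher (brighter).
Shutter speed: 1/200 → 1/160 → 1/125 → 1/100 → 1/80 → 1/60 → 1/50 → 1/40 → 1/30 — 2 2/3 stops longer (brighter).
Net so far: 8 stops brighter. Aperture: f/2 → f/2.2 → f/2.5 → f/2.8 → f/3.2 → f/3.5 → f/4 → f/4.5 → f/5 → f/5.6 → f/6.3 → f/7.1 → f/8 → f/9 → f/10 → f/11 → f/13 → f/14 → f/16 → f/18 → f/20 → f/22 → f/25 → f/29 → f/32.

f/32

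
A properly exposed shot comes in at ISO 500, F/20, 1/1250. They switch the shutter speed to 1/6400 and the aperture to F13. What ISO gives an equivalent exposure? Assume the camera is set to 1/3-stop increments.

Shutter speed: 1/1250 → 1/1600 → 1/2000 → 1/2500 → 1/3200 → 1/4000 → 1/5000 → 1/6400 — 2 1/3 stops shorter (darker).
Aperture: f/20 → f/18 → f/16 → f/14 → f/13 — 1 1/3 stops wider (brighter).
Net change so far: 1 stop darker. Offset with the ISO: 500 → 640 → 800 → 1000.

ISO 1000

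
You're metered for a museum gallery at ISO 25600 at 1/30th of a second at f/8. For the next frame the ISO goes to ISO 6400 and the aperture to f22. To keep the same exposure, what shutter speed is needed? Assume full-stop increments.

1 s

ISO: 25600 → 12800 → 6400 — 2 stops dropped (darker).
Aperture: f/8 → f/11 → f/16 → f/22 — 3 stops narrower (darker).
Net change so far: 5 stops darker. Offset with the shutter speed: 1/30 → 1/15 → 1/8 → 1/4 → 1/2 → 1.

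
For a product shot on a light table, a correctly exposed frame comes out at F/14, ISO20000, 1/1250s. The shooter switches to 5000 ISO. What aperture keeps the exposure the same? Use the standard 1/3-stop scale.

ISO: 20000 → 16000 → 12800 → 10000 → 8000 → 6400 → 5000 — 2 stops lower (darker).
Need 2 stops brighter from the aperture: f/14 → f/13 → f/11 → f/10 → f/9 → f/8 → f/7.1.

f/7.1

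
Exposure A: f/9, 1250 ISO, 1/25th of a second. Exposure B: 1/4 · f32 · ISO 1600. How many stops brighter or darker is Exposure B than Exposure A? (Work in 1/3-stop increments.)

2/3 stop darker

Aperture: f/9 → f/10 → f/11 → f/13 → f/14 → f/16 → f/18 → f/20 → f/22 → f/25 → f/29 → f/32 — 3 2/3 stops smaller aperture (darker).
Shutter speed: 1/25 → 1/20 → 1/15 → 1/13 → 1/10 → 1/8 → 1/6 → 1/5 → 1/4 — 2 2/3 stops slower (brighter).
ISO: 1250 → 1600 — 1/3 stop higher (brighter).
Net: −3 2/3 +2 2/3 +1/3 = −2/3 stops.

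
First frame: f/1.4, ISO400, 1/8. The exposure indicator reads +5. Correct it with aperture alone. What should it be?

f/8

Overexposed by 5 stops → need 5 stops darker.
Aperture: f/1.4 → f/2 → f/2.8 → f/4 → f/5.6 → f/8.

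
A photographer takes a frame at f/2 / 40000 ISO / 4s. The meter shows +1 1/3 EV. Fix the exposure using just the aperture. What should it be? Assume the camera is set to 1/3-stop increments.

Overexposed by 1 1/3 stops → need 1 1/3 stops darker.
Aperture: f/2 → f/2.2 → f/2.5 → f/2.8 → f/3.2.

f/3.2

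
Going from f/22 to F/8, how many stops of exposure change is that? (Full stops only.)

f/22 → f/16 → f/11 → f/8 — count the steps: 3 stops.

3 stops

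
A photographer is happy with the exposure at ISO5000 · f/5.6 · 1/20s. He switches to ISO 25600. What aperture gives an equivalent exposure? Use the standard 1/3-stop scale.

ISO: 5000 → 6400 → 8000 → 10000 → 12800 → 16000 → 20000 → 25600 — 2 1/3 stops higher (brighter).
Need 2 1/3 stops darker from the aperture: f/5.6 → f/6.3 → f/7.1 → f/8 → f/9 → f/10 → f/11 → f/13.

f/13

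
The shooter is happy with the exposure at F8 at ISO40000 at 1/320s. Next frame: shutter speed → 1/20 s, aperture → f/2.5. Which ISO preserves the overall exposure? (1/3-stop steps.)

ISO 250

Shutter speed: 1/320 → 1/250 → 1/200 → 1/160 → 1/125 → 1/100 → 1/80 → 1/60 → 1/50 → 1/40 → 1/30 → 1/25 → 1/20 — 4 stops slower (brighter).
Aperture: f/8 → f/7.1 → f/6.3 → f/5.6 → f/5 → f/4.5 → f/4 → f/3.5 → f/3.2 → f/2.8 → f/2.5 — 3 1/3 stops opened up (brighter).
Net change so far: 7 1/3 stops brighter. Offset with the ISO: 40000 → 32000 → 25600 → 20000 → 16000 → 12800 → 10000 → 8000 → 6400 → 5000 → 4000 → 3200 → 2500 → 2000 → 1600 → 1250 → 1000 → 800 → 640 → 500 → 400 → 320 → 250.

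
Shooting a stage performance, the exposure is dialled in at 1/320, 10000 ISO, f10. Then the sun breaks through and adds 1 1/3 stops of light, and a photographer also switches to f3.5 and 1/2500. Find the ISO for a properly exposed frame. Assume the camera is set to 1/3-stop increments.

ISO 4000

Scene light: 1 1/3 stops brighter.
Aperture: f/10 → f/9 → f/8 → f/7.1 → f/6.3 → f/5.6 → f/5 → f/4.5 → f/4 → f/3.5 — 3 stops opened up (brighter).
Shutter speed: 1/320 → 1/400 → 1/500 → 1/640 → 1/800 → 1/1000 → 1/1250 → 1/1600 → 1/2000 → 1/2500 — 3 stops faster (darker).
Net so far: 1 1/3 stops brighter. ISO: 10000 → 8000 → 6400 → 5000 → 4000.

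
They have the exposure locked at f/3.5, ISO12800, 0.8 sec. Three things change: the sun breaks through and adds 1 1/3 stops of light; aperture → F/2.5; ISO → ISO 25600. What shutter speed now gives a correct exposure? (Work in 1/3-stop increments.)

1/13s

Scene light: 1 1/3 stops brighter.
Aperture: f/3.5 → f/3.2 → f/2.8 → f/2.5 — 1 stop opened up (brighter).
ISO: 12800 → 16000 → 20000 → 25600 — 1 stop raised (brighter).
Net so far: 3 1/3 stops brighter. Shutter speed: 0.8 → 0.6 → 0.5 → 0.4 → 0.3 → 1/4 → 1/5 → 1/6 → 1/8 → 1/10 → 1/13.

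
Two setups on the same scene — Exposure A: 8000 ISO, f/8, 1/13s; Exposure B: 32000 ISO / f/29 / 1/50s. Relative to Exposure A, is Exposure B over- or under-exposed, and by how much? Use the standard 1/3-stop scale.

3 2/3 stops darker

Aperture: f/8 → f/9 → f/10 → f/11 → f/13 → f/14 → f/16 → f/18 → f/20 → f/22 → f/25 → f/29 — 3 2/3 stops smaller aperture (darker).
Shutter speed: 1/13 → 1/15 → 1/20 → 1/25 → 1/30 → 1/40 → 1/50 — 2 stops shorter (darker).
ISO: 8000 → 10000 → 12800 → 16000 → 20000 → 25600 → 32000 — 2 stops higher (brighter).
Net: −3 2/3 −2 +2 = −3 2/3 stops.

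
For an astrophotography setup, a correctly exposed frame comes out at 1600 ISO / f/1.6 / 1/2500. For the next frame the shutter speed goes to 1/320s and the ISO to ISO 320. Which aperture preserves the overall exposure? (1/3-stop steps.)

f/2

Shutter speed: 1/2500 → 1/2000 → 1/1600 → 1/1250 → 1/1000 → 1/800 → 1/640 → 1/500 → 1/400 → 1/320 — 3 stops slower (brighter).
ISO: 1600 → 1250 → 1000 → 800 → 640 → 500 → 400 → 320 — 2 1/3 stops dropped (darker).
Net change so far: 2/3 stop brighter. Offset with the aperture: f/1.6 → f/1.8 → f/2.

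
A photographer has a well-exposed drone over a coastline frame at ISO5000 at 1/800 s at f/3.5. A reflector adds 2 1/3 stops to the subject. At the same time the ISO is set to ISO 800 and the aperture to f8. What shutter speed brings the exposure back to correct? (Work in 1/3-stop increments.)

1/125s

Scene light: 2 1/3 stops brighter.
ISO: 5000 → 4000 → 3200 → 2500 → 2000 → 1600 → 1250 → 1000 → 800 — 2 2/3 stops lower (darker).
Aperture: f/3.5 → f/4 → f/4.5 → f/5 → f/5.6 → f/6.3 → f/7.1 → f/8 — 2 1/3 stops smaller aperture (darker).
Net so far: 2 2/3 stops darker. Shutter speed: 1/800 → 1/640 → 1/500 → 1/400 → 1/320 → 1/250 → 1/200 → 1/160 → 1/125.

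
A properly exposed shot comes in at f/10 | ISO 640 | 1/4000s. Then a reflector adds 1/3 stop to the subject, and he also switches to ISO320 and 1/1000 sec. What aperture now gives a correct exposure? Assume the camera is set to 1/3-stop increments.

f/16

Scene light: 1/3 stop brighter.
ISO: 640 → 500 → 400 → 320 — 1 stop dropped (darker).
Shutter speed: 1/4000 → 1/3200 → 1/2500 → 1/2000 → 1/1600 → 1/1250 → 1/1000 — 2 stops slower (brighter).
Net so far: 1 1/3 stops brighter. Aperture: f/10 → f/11 → f/13 → f/14 → f/16.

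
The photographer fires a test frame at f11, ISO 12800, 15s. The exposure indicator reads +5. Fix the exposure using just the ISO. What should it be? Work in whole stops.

ISO 400

Overexposed by 5 stops → need 5 stops darker.
ISO: 12800 → 6400 → 3200 → 1600 → 800 → 400.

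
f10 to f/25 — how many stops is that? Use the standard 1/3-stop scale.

f/10 → f/11 → f/13 → f/14 → f/16 → f/18 → f/20 → f/22 → f/25 — count the steps: 8 third-stops = 2 2/3 stops.

2 2/3 stops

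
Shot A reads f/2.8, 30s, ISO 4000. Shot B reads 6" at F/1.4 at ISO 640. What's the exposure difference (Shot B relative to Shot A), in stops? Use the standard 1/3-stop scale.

Aperture: f/2.8 → f/2.5 → f/2.2 → f/2 → f/1.8 → f/1.6 → f/1.4 — 2 stops larger aperture (brighter).
Shutter speed: 30 → 25 → 20 → 15 → 13 → 10 → 8 → 6 — 2 1/3 stops faster (darker).
ISO: 4000 → 3200 → 2500 → 2000 → 1600 → 1250 → 1000 → 800 → 640 — 2 2/3 stops dropped (darker).
Net: +2 −2 1/3 −2 2/3 = −3 stops.

3 stops darker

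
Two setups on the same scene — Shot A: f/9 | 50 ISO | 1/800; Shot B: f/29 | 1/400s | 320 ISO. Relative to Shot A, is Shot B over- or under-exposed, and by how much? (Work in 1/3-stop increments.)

Aperture: f/9 → f/10 → f/11 → f/13 → f/14 → f/16 → f/18 → f/20 → f/22 → f/25 → f/29 — 3 1/3 stops stopped down (darker).
Shutter speed: 1/800 → 1/640 → 1/500 → 1/400 — 1 stop slower (brighter).
ISO: 50 → 64 → 80 → 100 → 125 → 160 → 200 → 250 → 320 — 2 2/3 stops higher (brighter).
Net: −3 1/3 +1 +2 2/3 = +1/3 stops.

1/3 stop brighter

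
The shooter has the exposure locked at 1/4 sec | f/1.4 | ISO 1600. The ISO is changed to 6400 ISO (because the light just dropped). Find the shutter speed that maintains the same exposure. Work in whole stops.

ISO: 1600 → 3200 → 6400 — 2 stops raised (brighter).
Need 2 stops darker from the shutter speed: 1/4 → 1/8 → 1/15.

1/15s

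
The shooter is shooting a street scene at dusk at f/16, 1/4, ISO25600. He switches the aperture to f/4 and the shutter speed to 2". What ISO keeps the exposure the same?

Aperture: f/16 → f/11 → f/8 → f/5.6 → f/4 — 4 stops opened up (brighter).
Shutter speed: 1/4 → 1/2 → 1 → 2 — 3 stops longer (brighter).
Net change so far: 7 stops brighter. Offset with the ISO: 25600 → 12800 → 6400 → 3200 → 1600 → 800 → 400 → 200.

ISO 200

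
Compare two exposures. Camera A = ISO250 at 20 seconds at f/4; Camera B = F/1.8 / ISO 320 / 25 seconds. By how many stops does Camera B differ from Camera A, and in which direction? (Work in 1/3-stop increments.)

3 stops brighter

Aperture: f/4 → f/3.5 → f/3.2 → f/2.8 → f/2.5 → f/2.2 → f/2 → f/1.8 — 2 1/3 stops wider (brighter).
Shutter speed: 20 → 25 — 1/3 stop longer (brighter).
ISO: 250 → 320 — 1/3 stop raised (brighter).
Net: +2 1/3 +1/3 +1/3 = +3 stops.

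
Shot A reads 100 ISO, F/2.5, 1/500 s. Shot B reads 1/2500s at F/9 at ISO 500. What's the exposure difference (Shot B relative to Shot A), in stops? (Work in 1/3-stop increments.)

Aperture: f/2.5 → f/2.8 → f/3.2 → f/3.5 → f/4 → f/4.5 → f/5 → f/5.6 → f/6.3 → f/7.1 → f/8 → f/9 — 3 2/3 stops smaller aperture (darker).
Shutter speed: 1/500 → 1/640 → 1/800 → 1/1000 → 1/1250 → 1/1600 → 1/2000 → 1/2500 — 2 1/3 stops shorter (darker).
ISO: 100 → 125 → 160 → 200 → 250 → 320 → 400 → 500 — 2 1/3 stops higher (brighter).
Net: −3 2/3 −2 1/3 +2 1/3 = −3 2/3 stops.

3 2/3 stops darker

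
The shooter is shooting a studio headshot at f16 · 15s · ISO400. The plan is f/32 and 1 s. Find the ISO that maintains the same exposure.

ISO 25600

Aperture: f/16 → f/22 → f/32 — 2 stops narrower (darker).
Shutter speed: 15 → 8 → 4 → 2 → 1 — 4 stops faster (darker).
Net change so far: 6 stops darker. Offset with the ISO: 400 → 800 → 1600 → 3200 → 6400 → 12800 → 25600.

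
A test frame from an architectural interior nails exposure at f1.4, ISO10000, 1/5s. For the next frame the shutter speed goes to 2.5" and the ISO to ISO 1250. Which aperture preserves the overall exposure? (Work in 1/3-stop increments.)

Shutter speed: 1/5 → 1/4 → 0.3 → 0.4 → 0.5 → 0.6 → 0.8 → 1 → 1.3 → 1.6 → 2 → 2.5 — 3 2/3 stops slower (brighter).
ISO: 10000 → 8000 → 6400 → 5000 → 4000 → 3200 → 2500 → 2000 → 1600 → 1250 — 3 stops dropped (darker).
Net change so far: 2/3 stop brighter. Offset with the aperture: f/1.4 → f/1.6 → f/1.8.

f/1.8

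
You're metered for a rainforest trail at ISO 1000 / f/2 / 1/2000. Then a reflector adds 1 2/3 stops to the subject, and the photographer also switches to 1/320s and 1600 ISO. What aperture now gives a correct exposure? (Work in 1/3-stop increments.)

Scene light: 1 2/3 stops brighter.
Shutter speed: 1/2000 → 1/1600 → 1/1250 → 1/1000 → 1/800 → 1/640 → 1/500 → 1/400 → 1/320 — 2 2/3 stops longer (brighter).
ISO: 1000 → 1250 → 1600 — 2/3 stop raised (brighter).
Net so far: 5 stops brighter. Aperture: f/2 → f/2.2 → f/2.5 → f/2.8 → f/3.2 → f/3.5 → f/4 → f/4.5 → f/5 → f/5.6 → f/6.3 → f/7.1 → f/8 → f/9 → f/10 → f/11.

f/11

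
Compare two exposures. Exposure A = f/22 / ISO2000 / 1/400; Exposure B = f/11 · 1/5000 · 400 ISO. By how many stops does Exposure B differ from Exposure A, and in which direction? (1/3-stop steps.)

4 stops darker

Aperture: f/22 → f/20 → f/18 → f/16 → f/14 → f/13 → f/11 — 2 stops wider (brighter).
Shutter speed: 1/400 → 1/500 → 1/640 → 1/800 → 1/1000 → 1/1250 → 1/1600 → 1/2000 → 1/2500 → 1/3200 → 1/4000 → 1/5000 — 3 2/3 stops faster (darker).
ISO: 2000 → 1600 → 1250 → 1000 → 800 → 640 → 500 → 400 — 2 1/3 stops lower (darker).
Net: +2 −3 2/3 −2 1/3 = −4 stops.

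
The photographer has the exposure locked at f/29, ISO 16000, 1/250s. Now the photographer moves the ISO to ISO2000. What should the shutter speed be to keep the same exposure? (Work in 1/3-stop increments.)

ISO: 16000 → 12800 → 10000 → 8000 → 6400 → 5000 → 4000 → 3200 → 2500 → 2000 — 3 stops dropped (darker).
Need 3 stops brighter from the shutter speed: 1/250 → 1/200 → 1/160 → 1/125 → 1/100 → 1/80 → 1/60 → 1/50 → 1/40 → 1/30.

1/30s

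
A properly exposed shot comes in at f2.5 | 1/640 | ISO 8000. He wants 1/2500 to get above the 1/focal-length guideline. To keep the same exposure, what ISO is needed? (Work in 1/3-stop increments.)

Shutter speed: 1/640 → 1/800 → 1/1000 → 1/1250 → 1/1600 → 1/2000 → 1/2500 — 2 stops faster (darker).
Need 2 stops brighter from the ISO: 8000 → 10000 → 12800 → 16000 → 20000 → 25600 → 32000.

ISO 32000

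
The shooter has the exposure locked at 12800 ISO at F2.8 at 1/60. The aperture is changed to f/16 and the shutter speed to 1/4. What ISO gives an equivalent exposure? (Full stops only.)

Aperture: f/2.8 → f/4 → f/5.6 → f/8 → f/11 → f/16 — 5 stops narrower (darker).
Shutter speed: 1/60 → 1/30 → 1/15 → 1/8 → 1/4 — 4 stops slower (brighter).
Net change so far: 1 stop darker. Offset with the ISO: 12800 → 25600.

ISO 25600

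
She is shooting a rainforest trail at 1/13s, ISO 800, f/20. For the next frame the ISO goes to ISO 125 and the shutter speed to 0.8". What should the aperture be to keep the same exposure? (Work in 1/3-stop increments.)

f/25

ISO: 800 → 640 → 500 → 400 → 320 → 250 → 200 → 160 → 125 — 2 2/3 stops lower (darker).
Shutter speed: 1/13 → 1/10 → 1/8 → 1/6 → 1/5 → 1/4 → 0.3 → 0.4 → 0.5 → 0.6 → 0.8 — 3 1/3 stops longer (brighter).
Net change so far: 2/3 stop brighter. Offset with the aperture: f/20 → f/22 → f/25.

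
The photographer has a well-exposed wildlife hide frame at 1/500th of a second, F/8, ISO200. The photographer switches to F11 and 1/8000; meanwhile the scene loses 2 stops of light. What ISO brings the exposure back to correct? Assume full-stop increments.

Scene light: 2 stops darker.
Aperture: f/8 → f/11 — 1 stop smaller aperture (darker).
Shutter speed: 1/500 → 1/1000 → 1/2000 → 1/4000 → 1/8000 — 4 stops shorter (darker).
Net so far: 7 stops darker. ISO: 200 → 400 → 800 → 1600 → 3200 → 6400 → 12800 → 25600.

ISO 25600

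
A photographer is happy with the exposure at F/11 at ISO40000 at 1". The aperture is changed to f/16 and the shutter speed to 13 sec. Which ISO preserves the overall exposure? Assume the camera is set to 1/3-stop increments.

ISO 6400

Aperture: f/11 → f/13 → f/14 → f/16 — 1 stop stopped down (darker).
Shutter speed: 1 → 1.3 → 1.6 → 2 → 2.5 → 3.2 → 4 → 5 → 6 → 8 → 10 → 13 — 3 2/3 stops longer (brighter).
Net change so far: 2 2/3 stops brighter. Offset with the ISO: 40000 → 32000 → 25600 → 20000 → 16000 → 12800 → 10000 → 8000 → 6400.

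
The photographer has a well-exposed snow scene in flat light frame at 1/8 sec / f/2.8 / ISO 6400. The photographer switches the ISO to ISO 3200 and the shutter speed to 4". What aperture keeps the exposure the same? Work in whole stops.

ISO: 6400 → 3200 — 1 stop dropped (darker).
Shutter speed: 1/8 → 1/4 → 1/2 → 1 → 2 → 4 — 5 stops slower (brighter).
Net change so far: 4 stops brighter. Offset with the aperture: f/2.8 → f/4 → f/5.6 → f/8 → f/11.

f/11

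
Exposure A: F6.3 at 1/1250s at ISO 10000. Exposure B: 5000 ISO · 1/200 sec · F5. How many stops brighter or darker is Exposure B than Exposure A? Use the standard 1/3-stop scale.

2 1/3 stops brighter

Aperture: f/6.3 → f/5.6 → f/5 — 2/3 stop larger aperture (brighter).
Shutter speed: 1/1250 → 1/1000 → 1/800 → 1/640 → 1/500 → 1/400 → 1/320 → 1/250 → 1/200 — 2 2/3 stops slower (brighter).
ISO: 10000 → 8000 → 6400 → 5000 — 1 stop lower (darker).
Net: +2/3 +2 2/3 −1 = +2 1/3 stops.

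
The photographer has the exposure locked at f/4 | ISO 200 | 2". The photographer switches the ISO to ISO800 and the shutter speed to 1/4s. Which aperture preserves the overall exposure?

ISO: 200 → 400 → 800 — 2 stops higher (brighter).
Shutter speed: 2 → 1 → 1/2 → 1/4 — 3 stops shorter (darker).
Net change so far: 1 stop darker. Offset with the aperture: f/4 → f/2.8.

f/2.8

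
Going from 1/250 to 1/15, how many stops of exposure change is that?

1/250 → 1/125 → 1/60 → 1/30 → 1/15 — count the steps: 4 stops.

4 stops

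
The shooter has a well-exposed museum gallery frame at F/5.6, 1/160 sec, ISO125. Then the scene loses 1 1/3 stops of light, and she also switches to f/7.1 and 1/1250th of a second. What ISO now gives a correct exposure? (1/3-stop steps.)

ISO 4000

Scene light: 1 1/3 stops darker.
Aperture: f/5.6 → f/6.3 → f/7.1 — 2/3 stop smaller aperture (darker).
Shutter speed: 1/160 → 1/200 → 1/250 → 1/320 → 1/400 → 1/500 → 1/640 → 1/800 → 1/1000 → 1/1250 — 3 stops faster (darker).
Net so far: 5 stops darker. ISO: 125 → 160 → 200 → 250 → 320 → 400 → 500 → 640 → 800 → 1000 → 1250 → 1600 → 2000 → 2500 → 3200 → 4000.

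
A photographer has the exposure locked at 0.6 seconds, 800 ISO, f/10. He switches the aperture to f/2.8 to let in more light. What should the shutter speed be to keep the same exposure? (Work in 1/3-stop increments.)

Aperture: f/10 → f/9 → f/8 → f/7.1 → f/6.3 → f/5.6 → f/5 → f/4.5 → f/4 → f/3.5 → f/3.2 → f/2.8 — 3 2/3 stops wider (brighter).
Need 3 2/3 stops darker from the shutter speed: 0.6 → 0.5 → 0.4 → 0.3 → 1/4 → 1/5 → 1/6 → 1/8 → 1/10 → 1/13 → 1/15 → 1/20.

1/20s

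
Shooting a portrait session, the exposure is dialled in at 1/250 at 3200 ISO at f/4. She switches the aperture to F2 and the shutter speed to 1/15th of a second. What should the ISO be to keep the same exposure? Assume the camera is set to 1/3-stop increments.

ISO 50

Aperture: f/4 → f/3.5 → f/3.2 → f/2.8 → f/2.5 → f/2.2 → f/2 — 2 stops opened up (brighter).
Shutter speed: 1/250 → 1/200 → 1/160 → 1/125 → 1/100 → 1/80 → 1/60 → 1/50 → 1/40 → 1/30 → 1/25 → 1/20 → 1/15 — 4 stops slower (brighter).
Net change so far: 6 stops brighter. Offset with the ISO: 3200 → 2500 → 2000 → 1600 → 1250 → 1000 → 800 → 640 → 500 → 400 → 320 → 250 → 200 → 160 → 125 → 100 → 80 → 64 → 50.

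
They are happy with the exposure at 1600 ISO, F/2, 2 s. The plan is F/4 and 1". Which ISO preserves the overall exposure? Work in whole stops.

ISO 12800

Aperture: f/2 → f/2.8 → f/4 — 2 stops narrower (darker).
Shutter speed: 2 → 1 — 1 stop faster (darker).
Net change so far: 3 stops darker. Offset with the ISO: 1600 → 3200 → 6400 → 12800.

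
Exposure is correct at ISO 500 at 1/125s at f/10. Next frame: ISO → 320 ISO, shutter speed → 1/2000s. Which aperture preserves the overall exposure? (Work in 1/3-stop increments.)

f/2

ISO: 500 → 400 → 320 — 2/3 stop lower (darker).
Shutter speed: 1/125 → 1/160 → 1/200 → 1/250 → 1/320 → 1/400 → 1/500 → 1/640 → 1/800 → 1/1000 → 1/1250 → 1/1600 → 1/2000 — 4 stops faster (darker).
Net change so far: 4 2/3 stops darker. Offset with the aperture: f/10 → f/9 → f/8 → f/7.1 → f/6.3 → f/5.6 → f/5 → f/4.5 → f/4 → f/3.5 → f/3.2 → f/2.8 → f/2.5 → f/2.2 → f/2.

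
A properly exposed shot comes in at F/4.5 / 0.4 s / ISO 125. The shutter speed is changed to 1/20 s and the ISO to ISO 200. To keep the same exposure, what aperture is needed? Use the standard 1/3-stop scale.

f/2

Shutter speed: 0.4 → 0.3 → 1/4 → 1/5 → 1/6 → 1/8 → 1/10 → 1/13 → 1/15 → 1/20 — 3 stops faster (darker).
ISO: 125 → 160 → 200 — 2/3 stop higher (brighter).
Net change so far: 2 1/3 stops darker. Offset with the aperture: f/4.5 → f/4 → f/3.5 → f/3.2 → f/2.8 → f/2.5 → f/2.2 → f/2.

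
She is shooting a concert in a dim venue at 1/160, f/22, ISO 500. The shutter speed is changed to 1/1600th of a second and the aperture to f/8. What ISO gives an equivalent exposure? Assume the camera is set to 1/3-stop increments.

ISO 640

Shutter speed: 1/160 → 1/200 → 1/250 → 1/320 → 1/400 → 1/500 → 1/640 → 1/800 → 1/1000 → 1/1250 → 1/1600 — 3 1/3 stops shorter (darker).
Aperture: f/22 → f/20 → f/18 → f/16 → f/14 → f/13 → f/11 → f/10 → f/9 → f/8 — 3 stops opened up (brighter).
Net change so far: 1/3 stop darker. Offset with the ISO: 500 → 640.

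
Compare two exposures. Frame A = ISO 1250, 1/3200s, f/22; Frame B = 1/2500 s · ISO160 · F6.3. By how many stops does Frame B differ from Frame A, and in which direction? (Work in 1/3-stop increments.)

Aperture: f/22 → f/20 → f/18 → f/16 → f/14 → f/13 → f/11 → f/10 → f/9 → f/8 → f/7.1 → f/6.3 — 3 2/3 stops larger aperture (brighter).
Shutter speed: 1/3200 → 1/2500 — 1/3 stop slower (brighter).
ISO: 1250 → 1000 → 800 → 640 → 500 → 400 → 320 → 250 → 200 → 160 — 3 stops dropped (darker).
Net: +3 2/3 +1/3 −3 = +1 stop.

1 stop brighter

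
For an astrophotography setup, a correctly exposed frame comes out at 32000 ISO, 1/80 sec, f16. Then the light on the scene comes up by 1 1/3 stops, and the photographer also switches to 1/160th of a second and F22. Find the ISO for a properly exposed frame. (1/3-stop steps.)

Scene light: 1 1/3 stops brighter.
Shutter speed: 1/80 → 1/100 → 1/125 → 1/160 — 1 stop faster (darker).
Aperture: f/16 → f/18 → f/20 → f/22 — 1 stop narrower (darker).
Net so far: 2/3 stop darker. ISO: 32000 → 40000 → 51200.

ISO 51200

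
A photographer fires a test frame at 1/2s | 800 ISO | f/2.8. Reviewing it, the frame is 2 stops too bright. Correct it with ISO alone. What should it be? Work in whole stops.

Overexposed by 2 stops → need 2 stops darker.
ISO: 800 → 400 → 200.

ISO 200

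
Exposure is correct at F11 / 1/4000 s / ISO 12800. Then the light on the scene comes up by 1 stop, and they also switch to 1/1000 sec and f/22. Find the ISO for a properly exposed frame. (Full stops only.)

Scene light: 1 stop brighter.
Shutter speed: 1/4000 → 1/2000 → 1/1000 — 2 stops longer (brighter).
Aperture: f/11 → f/16 → f/22 — 2 stops narrower (darker).
Net so far: 1 stop brighter. ISO: 12800 → 6400.

ISO 6400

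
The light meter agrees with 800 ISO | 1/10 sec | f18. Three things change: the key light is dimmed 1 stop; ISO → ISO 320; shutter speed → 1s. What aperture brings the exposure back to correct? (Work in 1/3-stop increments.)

f/25

Scene light: 1 stop darker.
ISO: 800 → 640 → 500 → 400 → 320 — 1 1/3 stops dropped (darker).
Shutter speed: 1/10 → 1/8 → 1/6 → 1/5 → 1/4 → 0.3 → 0.4 → 0.5 → 0.6 → 0.8 → 1 — 3 1/3 stops slower (brighter).
Net so far: 1 stop brighter. Aperture: f/18 → f/20 → f/22 → f/25.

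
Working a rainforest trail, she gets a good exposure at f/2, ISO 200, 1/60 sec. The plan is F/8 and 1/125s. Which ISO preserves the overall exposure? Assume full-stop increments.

ISO 6400

Aperture: f/2 → f/2.8 → f/4 → f/5.6 → f/8 — 4 stops narrower (darker).
Shutter speed: 1/60 → 1/125 — 1 stop shorter (darker).
Net change so far: 5 stops darker. Offset with the ISO: 200 → 400 → 800 → 1600 → 3200 → 6400.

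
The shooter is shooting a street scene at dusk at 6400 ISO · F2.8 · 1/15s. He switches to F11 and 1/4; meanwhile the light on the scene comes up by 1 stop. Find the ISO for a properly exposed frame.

ISO 12800

Scene light: 1 stop brighter.
Aperture: f/2.8 → f/4 → f/5.6 → f/8 → f/11 — 4 stops narrower (darker).
Shutter speed: 1/15 → 1/8 → 1/4 — 2 stops longer (brighter).
Net so far: 1 stop darker. ISO: 6400 → 12800.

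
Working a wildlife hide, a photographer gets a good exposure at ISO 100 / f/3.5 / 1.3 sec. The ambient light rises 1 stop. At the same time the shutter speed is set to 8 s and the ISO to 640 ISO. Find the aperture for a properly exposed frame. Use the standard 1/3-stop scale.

Scene light: 1 stop brighter.
Shutter speed: 1.3 → 1.6 → 2 → 2.5 → 3.2 → 4 → 5 → 6 → 8 — 2 2/3 stops longer (brighter).
ISO: 100 → 125 → 160 → 200 → 250 → 320 → 400 → 500 → 640 — 2 2/3 stops higher (brighter).
Net so far: 6 1/3 stops brighter. Aperture: f/3.5 → f/4 → f/4.5 → f/5 → f/5.6 → f/6.3 → f/7.1 → f/8 → f/9 → f/10 → f/11 → f/13 → f/14 → f/16 → f/18 → f/20 → f/22 → f/25 → f/29 → f/32.

f/32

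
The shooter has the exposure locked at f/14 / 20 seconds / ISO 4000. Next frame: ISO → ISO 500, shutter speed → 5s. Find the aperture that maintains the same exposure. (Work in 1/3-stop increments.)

ISO: 4000 → 3200 → 2500 → 2000 → 1600 → 1250 → 1000 → 800 → 640 → 500 — 3 stops dropped (darker).
Shutter speed: 20 → 15 → 13 → 10 → 8 → 6 → 5 — 2 stops shorter (darker).
Net change so far: 5 stops darker. Offset with the aperture: f/14 → f/13 → f/11 → f/10 → f/9 → f/8 → f/7.1 → f/6.3 → f/5.6 → f/5 → f/4.5 → f/4 → f/3.5 → f/3.2 → f/2.8 → f/2.5.

f/2.5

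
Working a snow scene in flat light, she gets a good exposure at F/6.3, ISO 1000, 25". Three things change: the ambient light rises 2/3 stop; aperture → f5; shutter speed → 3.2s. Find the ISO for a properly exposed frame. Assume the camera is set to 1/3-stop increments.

ISO 3200

Scene light: 2/3 stop brighter.
Aperture: f/6.3 → f/5.6 → f/5 — 2/3 stop opened up (brighter).
Shutter speed: 25 → 20 → 15 → 13 → 10 → 8 → 6 → 5 → 4 → 3.2 — 3 stops faster (darker).
Net so far: 1 2/3 stops darker. ISO: 1000 → 1250 → 1600 → 2000 → 2500 → 3200.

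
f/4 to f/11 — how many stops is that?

f/4 → f/5.6 → f/8 → f/11 — count the steps: 3 stops.

3 stops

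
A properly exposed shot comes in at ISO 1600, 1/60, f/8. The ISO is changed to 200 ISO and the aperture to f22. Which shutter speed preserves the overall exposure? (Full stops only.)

ISO: 1600 → 800 → 400 → 200 — 3 stops lower (darker).
Aperture: f/8 → f/11 → f/16 → f/22 — 3 stops stopped down (darker).
Net change so far: 6 stops darker. Offset with the shutter speed: 1/60 → 1/30 → 1/15 → 1/8 → 1/4 → 1/2 → 1.

1 s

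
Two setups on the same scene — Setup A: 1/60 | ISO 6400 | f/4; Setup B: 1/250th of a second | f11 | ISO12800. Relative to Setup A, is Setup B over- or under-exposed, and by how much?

Aperture: f/4 → f/5.6 → f/8 → f/11 — 3 stops stopped down (darker).
Shutter speed: 1/60 → 1/125 → 1/250 — 2 stops shorter (darker).
ISO: 6400 → 12800 — 1 stop raised (brighter).
Net: −3 −2 +1 = −4 stops.

4 stops darker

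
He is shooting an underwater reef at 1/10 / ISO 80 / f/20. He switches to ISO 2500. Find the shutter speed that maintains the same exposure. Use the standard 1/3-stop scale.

1/320s

ISO: 80 → 100 → 125 → 160 → 200 → 250 → 320 → 400 → 500 → 640 → 800 → 1000 → 1250 → 1600 → 2000 → 2500 — 5 stops higher (brighter).
Need 5 stops darker from the shutter speed: 1/10 → 1/13 → 1/15 → 1/20 → 1/25 → 1/30 → 1/40 → 1/50 → 1/60 → 1/80 → 1/100 → 1/125 → 1/160 → 1/200 → 1/250 → 1/320.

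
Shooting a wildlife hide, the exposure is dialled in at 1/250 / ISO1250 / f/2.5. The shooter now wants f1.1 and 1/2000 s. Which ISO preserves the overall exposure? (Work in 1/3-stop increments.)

ISO 2000

Aperture: f/2.5 → f/2.2 → f/2 → f/1.8 → f/1.6 → f/1.4 → f/1.2 → f/1.1 — 2 1/3 stops larger aperture (brighter).
Shutter speed: 1/250 → 1/320 → 1/400 → 1/500 → 1/640 → 1/800 → 1/1000 → 1/1250 → 1/1600 → 1/2000 — 3 stops shorter (darker).
Net change so far: 2/3 stop darker. Offset with the ISO: 1250 → 1600 → 2000.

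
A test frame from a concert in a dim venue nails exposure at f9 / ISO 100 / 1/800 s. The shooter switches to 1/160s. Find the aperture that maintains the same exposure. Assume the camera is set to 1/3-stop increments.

f/20

Shutter speed: 1/800 → 1/640 → 1/500 → 1/400 → 1/320 → 1/250 → 1/200 → 1/160 — 2 1/3 stops longer (brighter).
Need 2 1/3 stops darker from the aperture: f/9 → f/10 → f/11 → f/13 → f/14 → f/16 → f/18 → f/20.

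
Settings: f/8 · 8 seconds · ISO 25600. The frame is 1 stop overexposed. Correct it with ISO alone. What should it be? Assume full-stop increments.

Overexposed by 1 stop → need 1 stop darker.
ISO: 25600 → 12800.

ISO 12800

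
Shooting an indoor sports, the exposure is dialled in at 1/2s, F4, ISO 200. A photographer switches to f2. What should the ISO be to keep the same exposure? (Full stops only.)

ISO 50

Aperture: f/4 → f/2.8 → f/2 — 2 stops opened up (brighter).
Need 2 stops darker from the ISO: 200 → 100 → 50.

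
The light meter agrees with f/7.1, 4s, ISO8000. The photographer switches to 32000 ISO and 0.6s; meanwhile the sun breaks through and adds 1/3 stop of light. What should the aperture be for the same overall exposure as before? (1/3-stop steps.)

f/6.3

Scene light: 1/3 stop brighter.
ISO: 8000 → 10000 → 12800 → 16000 → 20000 → 25600 → 32000 — 2 stops higher (brighter).
Shutter speed: 4 → 3.2 → 2.5 → 2 → 1.6 → 1.3 → 1 → 0.8 → 0.6 — 2 2/3 stops shorter (darker).
Net so far: 1/3 stop darker. Aperture: f/7.1 → f/6.3.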